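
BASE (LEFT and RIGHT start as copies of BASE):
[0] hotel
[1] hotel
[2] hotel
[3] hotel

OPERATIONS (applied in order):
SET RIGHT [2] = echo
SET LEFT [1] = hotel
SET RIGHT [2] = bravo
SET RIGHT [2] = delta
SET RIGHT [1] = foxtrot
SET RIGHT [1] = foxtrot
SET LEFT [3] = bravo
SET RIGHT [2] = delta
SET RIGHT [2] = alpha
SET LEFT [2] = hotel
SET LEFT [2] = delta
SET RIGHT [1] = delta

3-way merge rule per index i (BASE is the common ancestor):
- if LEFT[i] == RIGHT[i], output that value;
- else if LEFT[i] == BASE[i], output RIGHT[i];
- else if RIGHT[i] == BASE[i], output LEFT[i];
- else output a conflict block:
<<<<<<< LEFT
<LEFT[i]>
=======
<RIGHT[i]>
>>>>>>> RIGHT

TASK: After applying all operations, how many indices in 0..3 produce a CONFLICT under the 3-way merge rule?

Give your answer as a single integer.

Final LEFT:  [hotel, hotel, delta, bravo]
Final RIGHT: [hotel, delta, alpha, hotel]
i=0: L=hotel R=hotel -> agree -> hotel
i=1: L=hotel=BASE, R=delta -> take RIGHT -> delta
i=2: BASE=hotel L=delta R=alpha all differ -> CONFLICT
i=3: L=bravo, R=hotel=BASE -> take LEFT -> bravo
Conflict count: 1

Answer: 1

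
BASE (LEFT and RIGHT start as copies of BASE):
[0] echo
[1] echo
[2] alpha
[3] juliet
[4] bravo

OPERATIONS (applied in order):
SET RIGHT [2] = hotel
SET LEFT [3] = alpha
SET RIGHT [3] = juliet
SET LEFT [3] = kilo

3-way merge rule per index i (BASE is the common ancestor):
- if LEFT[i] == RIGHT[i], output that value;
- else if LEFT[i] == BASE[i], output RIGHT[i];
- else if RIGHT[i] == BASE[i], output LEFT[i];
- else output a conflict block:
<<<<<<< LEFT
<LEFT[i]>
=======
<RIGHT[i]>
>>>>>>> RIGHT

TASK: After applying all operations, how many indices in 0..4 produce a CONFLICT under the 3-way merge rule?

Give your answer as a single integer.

Answer: 0

Derivation:
Final LEFT:  [echo, echo, alpha, kilo, bravo]
Final RIGHT: [echo, echo, hotel, juliet, bravo]
i=0: L=echo R=echo -> agree -> echo
i=1: L=echo R=echo -> agree -> echo
i=2: L=alpha=BASE, R=hotel -> take RIGHT -> hotel
i=3: L=kilo, R=juliet=BASE -> take LEFT -> kilo
i=4: L=bravo R=bravo -> agree -> bravo
Conflict count: 0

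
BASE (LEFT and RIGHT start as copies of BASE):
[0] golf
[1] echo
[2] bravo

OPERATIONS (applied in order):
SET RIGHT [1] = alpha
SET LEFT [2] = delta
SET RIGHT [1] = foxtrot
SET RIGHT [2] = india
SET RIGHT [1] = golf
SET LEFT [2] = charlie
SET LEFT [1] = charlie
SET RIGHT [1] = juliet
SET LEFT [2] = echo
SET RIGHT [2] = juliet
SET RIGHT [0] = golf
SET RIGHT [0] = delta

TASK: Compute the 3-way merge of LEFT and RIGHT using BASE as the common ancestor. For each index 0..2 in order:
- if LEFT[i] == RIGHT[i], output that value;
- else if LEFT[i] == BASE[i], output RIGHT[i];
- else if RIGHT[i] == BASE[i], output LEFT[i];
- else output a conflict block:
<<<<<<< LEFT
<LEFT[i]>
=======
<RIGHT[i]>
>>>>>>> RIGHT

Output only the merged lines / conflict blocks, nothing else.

Final LEFT:  [golf, charlie, echo]
Final RIGHT: [delta, juliet, juliet]
i=0: L=golf=BASE, R=delta -> take RIGHT -> delta
i=1: BASE=echo L=charlie R=juliet all differ -> CONFLICT
i=2: BASE=bravo L=echo R=juliet all differ -> CONFLICT

Answer: delta
<<<<<<< LEFT
charlie
=======
juliet
>>>>>>> RIGHT
<<<<<<< LEFT
echo
=======
juliet
>>>>>>> RIGHT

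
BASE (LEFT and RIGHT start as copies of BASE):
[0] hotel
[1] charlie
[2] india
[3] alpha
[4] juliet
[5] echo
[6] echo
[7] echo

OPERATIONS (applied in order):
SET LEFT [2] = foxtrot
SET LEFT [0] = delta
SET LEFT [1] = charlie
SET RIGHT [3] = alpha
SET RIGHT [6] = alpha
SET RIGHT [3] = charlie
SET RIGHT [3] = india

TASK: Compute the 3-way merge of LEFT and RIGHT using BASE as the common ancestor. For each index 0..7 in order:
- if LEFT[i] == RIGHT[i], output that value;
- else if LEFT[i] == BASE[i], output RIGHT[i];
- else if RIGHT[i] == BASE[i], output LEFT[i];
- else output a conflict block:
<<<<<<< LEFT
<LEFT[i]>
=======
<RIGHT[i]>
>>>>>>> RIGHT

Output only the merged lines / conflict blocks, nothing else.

Final LEFT:  [delta, charlie, foxtrot, alpha, juliet, echo, echo, echo]
Final RIGHT: [hotel, charlie, india, india, juliet, echo, alpha, echo]
i=0: L=delta, R=hotel=BASE -> take LEFT -> delta
i=1: L=charlie R=charlie -> agree -> charlie
i=2: L=foxtrot, R=india=BASE -> take LEFT -> foxtrot
i=3: L=alpha=BASE, R=india -> take RIGHT -> india
i=4: L=juliet R=juliet -> agree -> juliet
i=5: L=echo R=echo -> agree -> echo
i=6: L=echo=BASE, R=alpha -> take RIGHT -> alpha
i=7: L=echo R=echo -> agree -> echo

Answer: delta
charlie
foxtrot
india
juliet
echo
alpha
echo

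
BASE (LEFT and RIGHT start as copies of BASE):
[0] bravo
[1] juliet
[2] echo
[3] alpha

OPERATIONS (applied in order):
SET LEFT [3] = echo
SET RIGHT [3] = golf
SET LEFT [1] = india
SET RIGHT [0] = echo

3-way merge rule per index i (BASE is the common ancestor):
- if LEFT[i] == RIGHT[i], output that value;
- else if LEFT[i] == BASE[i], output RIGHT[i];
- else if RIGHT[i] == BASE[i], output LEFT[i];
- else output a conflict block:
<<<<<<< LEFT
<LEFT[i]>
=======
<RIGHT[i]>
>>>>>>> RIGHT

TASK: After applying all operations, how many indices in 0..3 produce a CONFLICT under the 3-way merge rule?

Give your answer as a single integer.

Answer: 1

Derivation:
Final LEFT:  [bravo, india, echo, echo]
Final RIGHT: [echo, juliet, echo, golf]
i=0: L=bravo=BASE, R=echo -> take RIGHT -> echo
i=1: L=india, R=juliet=BASE -> take LEFT -> india
i=2: L=echo R=echo -> agree -> echo
i=3: BASE=alpha L=echo R=golf all differ -> CONFLICT
Conflict count: 1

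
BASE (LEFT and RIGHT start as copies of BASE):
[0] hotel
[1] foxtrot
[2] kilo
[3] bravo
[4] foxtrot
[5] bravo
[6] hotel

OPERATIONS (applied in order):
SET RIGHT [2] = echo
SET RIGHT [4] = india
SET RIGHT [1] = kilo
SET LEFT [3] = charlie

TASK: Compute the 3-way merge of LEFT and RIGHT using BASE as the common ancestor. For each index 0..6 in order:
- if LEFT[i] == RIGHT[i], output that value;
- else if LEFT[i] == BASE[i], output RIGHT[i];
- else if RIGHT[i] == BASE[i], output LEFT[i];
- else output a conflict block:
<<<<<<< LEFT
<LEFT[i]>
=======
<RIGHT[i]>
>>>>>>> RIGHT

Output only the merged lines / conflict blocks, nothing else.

Answer: hotel
kilo
echo
charlie
india
bravo
hotel

Derivation:
Final LEFT:  [hotel, foxtrot, kilo, charlie, foxtrot, bravo, hotel]
Final RIGHT: [hotel, kilo, echo, bravo, india, bravo, hotel]
i=0: L=hotel R=hotel -> agree -> hotel
i=1: L=foxtrot=BASE, R=kilo -> take RIGHT -> kilo
i=2: L=kilo=BASE, R=echo -> take RIGHT -> echo
i=3: L=charlie, R=bravo=BASE -> take LEFT -> charlie
i=4: L=foxtrot=BASE, R=india -> take RIGHT -> india
i=5: L=bravo R=bravo -> agree -> bravo
i=6: L=hotel R=hotel -> agree -> hotel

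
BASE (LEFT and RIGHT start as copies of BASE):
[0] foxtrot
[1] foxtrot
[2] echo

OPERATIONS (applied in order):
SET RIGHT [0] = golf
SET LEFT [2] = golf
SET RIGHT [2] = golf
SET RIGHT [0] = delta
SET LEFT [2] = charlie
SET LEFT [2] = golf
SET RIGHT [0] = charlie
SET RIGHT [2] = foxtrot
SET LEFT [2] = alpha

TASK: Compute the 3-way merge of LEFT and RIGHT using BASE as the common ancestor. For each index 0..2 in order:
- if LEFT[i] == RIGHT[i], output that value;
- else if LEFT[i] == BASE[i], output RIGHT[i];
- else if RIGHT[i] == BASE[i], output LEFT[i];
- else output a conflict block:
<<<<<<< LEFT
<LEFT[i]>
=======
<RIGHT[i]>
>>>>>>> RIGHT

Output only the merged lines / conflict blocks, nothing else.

Answer: charlie
foxtrot
<<<<<<< LEFT
alpha
=======
foxtrot
>>>>>>> RIGHT

Derivation:
Final LEFT:  [foxtrot, foxtrot, alpha]
Final RIGHT: [charlie, foxtrot, foxtrot]
i=0: L=foxtrot=BASE, R=charlie -> take RIGHT -> charlie
i=1: L=foxtrot R=foxtrot -> agree -> foxtrot
i=2: BASE=echo L=alpha R=foxtrot all differ -> CONFLICT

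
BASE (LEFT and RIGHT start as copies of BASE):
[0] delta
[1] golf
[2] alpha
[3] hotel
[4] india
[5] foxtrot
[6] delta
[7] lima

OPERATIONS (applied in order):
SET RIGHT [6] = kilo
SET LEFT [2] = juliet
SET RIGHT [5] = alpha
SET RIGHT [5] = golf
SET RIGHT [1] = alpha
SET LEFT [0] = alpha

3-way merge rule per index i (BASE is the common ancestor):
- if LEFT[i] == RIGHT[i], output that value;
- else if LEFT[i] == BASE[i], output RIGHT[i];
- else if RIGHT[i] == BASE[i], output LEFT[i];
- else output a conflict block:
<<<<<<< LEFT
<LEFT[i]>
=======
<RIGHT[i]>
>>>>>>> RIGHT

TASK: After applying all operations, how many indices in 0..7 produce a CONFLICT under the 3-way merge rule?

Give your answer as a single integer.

Final LEFT:  [alpha, golf, juliet, hotel, india, foxtrot, delta, lima]
Final RIGHT: [delta, alpha, alpha, hotel, india, golf, kilo, lima]
i=0: L=alpha, R=delta=BASE -> take LEFT -> alpha
i=1: L=golf=BASE, R=alpha -> take RIGHT -> alpha
i=2: L=juliet, R=alpha=BASE -> take LEFT -> juliet
i=3: L=hotel R=hotel -> agree -> hotel
i=4: L=india R=india -> agree -> india
i=5: L=foxtrot=BASE, R=golf -> take RIGHT -> golf
i=6: L=delta=BASE, R=kilo -> take RIGHT -> kilo
i=7: L=lima R=lima -> agree -> lima
Conflict count: 0

Answer: 0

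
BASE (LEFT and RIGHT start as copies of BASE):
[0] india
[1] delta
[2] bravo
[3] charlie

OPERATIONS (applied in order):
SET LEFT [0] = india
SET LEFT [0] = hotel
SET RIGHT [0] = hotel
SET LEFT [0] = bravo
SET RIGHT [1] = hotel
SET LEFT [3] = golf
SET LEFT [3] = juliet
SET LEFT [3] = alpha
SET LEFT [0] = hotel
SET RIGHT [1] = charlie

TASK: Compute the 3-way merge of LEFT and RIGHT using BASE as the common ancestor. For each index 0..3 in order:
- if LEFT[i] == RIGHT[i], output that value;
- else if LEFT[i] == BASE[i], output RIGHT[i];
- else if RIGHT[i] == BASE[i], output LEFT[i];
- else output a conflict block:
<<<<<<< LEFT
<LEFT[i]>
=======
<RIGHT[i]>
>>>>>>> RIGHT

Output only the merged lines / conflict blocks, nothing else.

Final LEFT:  [hotel, delta, bravo, alpha]
Final RIGHT: [hotel, charlie, bravo, charlie]
i=0: L=hotel R=hotel -> agree -> hotel
i=1: L=delta=BASE, R=charlie -> take RIGHT -> charlie
i=2: L=bravo R=bravo -> agree -> bravo
i=3: L=alpha, R=charlie=BASE -> take LEFT -> alpha

Answer: hotel
charlie
bravo
alpha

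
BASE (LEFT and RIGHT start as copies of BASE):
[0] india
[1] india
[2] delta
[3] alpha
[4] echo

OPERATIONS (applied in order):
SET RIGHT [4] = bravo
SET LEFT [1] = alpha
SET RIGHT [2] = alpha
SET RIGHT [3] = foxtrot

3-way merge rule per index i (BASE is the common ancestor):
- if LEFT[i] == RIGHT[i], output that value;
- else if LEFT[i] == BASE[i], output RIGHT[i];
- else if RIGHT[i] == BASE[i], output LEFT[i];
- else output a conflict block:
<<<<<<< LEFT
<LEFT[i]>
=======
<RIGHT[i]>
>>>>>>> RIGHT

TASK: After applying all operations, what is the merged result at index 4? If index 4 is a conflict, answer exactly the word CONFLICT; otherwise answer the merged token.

Answer: bravo

Derivation:
Final LEFT:  [india, alpha, delta, alpha, echo]
Final RIGHT: [india, india, alpha, foxtrot, bravo]
i=0: L=india R=india -> agree -> india
i=1: L=alpha, R=india=BASE -> take LEFT -> alpha
i=2: L=delta=BASE, R=alpha -> take RIGHT -> alpha
i=3: L=alpha=BASE, R=foxtrot -> take RIGHT -> foxtrot
i=4: L=echo=BASE, R=bravo -> take RIGHT -> bravo
Index 4 -> bravo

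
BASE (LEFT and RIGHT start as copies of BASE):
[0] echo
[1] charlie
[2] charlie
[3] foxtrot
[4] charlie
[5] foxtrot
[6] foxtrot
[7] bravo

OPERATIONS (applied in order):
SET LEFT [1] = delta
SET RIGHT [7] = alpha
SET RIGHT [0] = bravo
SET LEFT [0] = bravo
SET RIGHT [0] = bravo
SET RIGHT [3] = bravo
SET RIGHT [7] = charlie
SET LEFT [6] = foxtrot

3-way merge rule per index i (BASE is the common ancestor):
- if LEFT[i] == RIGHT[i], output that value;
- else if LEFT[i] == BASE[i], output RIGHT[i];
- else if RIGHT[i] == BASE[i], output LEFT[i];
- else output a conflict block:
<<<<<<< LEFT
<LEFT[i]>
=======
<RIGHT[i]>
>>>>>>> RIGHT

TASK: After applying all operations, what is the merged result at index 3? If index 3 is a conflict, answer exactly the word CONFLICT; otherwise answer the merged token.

Answer: bravo

Derivation:
Final LEFT:  [bravo, delta, charlie, foxtrot, charlie, foxtrot, foxtrot, bravo]
Final RIGHT: [bravo, charlie, charlie, bravo, charlie, foxtrot, foxtrot, charlie]
i=0: L=bravo R=bravo -> agree -> bravo
i=1: L=delta, R=charlie=BASE -> take LEFT -> delta
i=2: L=charlie R=charlie -> agree -> charlie
i=3: L=foxtrot=BASE, R=bravo -> take RIGHT -> bravo
i=4: L=charlie R=charlie -> agree -> charlie
i=5: L=foxtrot R=foxtrot -> agree -> foxtrot
i=6: L=foxtrot R=foxtrot -> agree -> foxtrot
i=7: L=bravo=BASE, R=charlie -> take RIGHT -> charlie
Index 3 -> bravo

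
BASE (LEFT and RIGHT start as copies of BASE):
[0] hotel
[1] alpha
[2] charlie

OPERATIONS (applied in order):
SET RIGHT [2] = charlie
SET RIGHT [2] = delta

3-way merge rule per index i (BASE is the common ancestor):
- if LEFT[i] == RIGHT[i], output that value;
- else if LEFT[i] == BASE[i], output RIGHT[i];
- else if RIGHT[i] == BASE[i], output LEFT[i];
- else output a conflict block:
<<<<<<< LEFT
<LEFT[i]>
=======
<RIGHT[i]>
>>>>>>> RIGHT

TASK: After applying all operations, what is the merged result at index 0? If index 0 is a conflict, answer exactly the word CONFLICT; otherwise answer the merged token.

Final LEFT:  [hotel, alpha, charlie]
Final RIGHT: [hotel, alpha, delta]
i=0: L=hotel R=hotel -> agree -> hotel
i=1: L=alpha R=alpha -> agree -> alpha
i=2: L=charlie=BASE, R=delta -> take RIGHT -> delta
Index 0 -> hotel

Answer: hotel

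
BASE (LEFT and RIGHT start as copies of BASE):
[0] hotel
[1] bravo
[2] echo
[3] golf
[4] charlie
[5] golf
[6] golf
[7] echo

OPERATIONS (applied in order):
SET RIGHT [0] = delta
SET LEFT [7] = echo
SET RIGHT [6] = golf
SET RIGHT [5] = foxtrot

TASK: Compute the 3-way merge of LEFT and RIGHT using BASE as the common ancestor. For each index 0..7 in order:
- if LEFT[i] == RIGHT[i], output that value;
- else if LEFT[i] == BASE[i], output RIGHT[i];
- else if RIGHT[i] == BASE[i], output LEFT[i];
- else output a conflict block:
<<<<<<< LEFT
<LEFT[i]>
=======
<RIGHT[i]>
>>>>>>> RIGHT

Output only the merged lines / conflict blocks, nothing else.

Final LEFT:  [hotel, bravo, echo, golf, charlie, golf, golf, echo]
Final RIGHT: [delta, bravo, echo, golf, charlie, foxtrot, golf, echo]
i=0: L=hotel=BASE, R=delta -> take RIGHT -> delta
i=1: L=bravo R=bravo -> agree -> bravo
i=2: L=echo R=echo -> agree -> echo
i=3: L=golf R=golf -> agree -> golf
i=4: L=charlie R=charlie -> agree -> charlie
i=5: L=golf=BASE, R=foxtrot -> take RIGHT -> foxtrot
i=6: L=golf R=golf -> agree -> golf
i=7: L=echo R=echo -> agree -> echo

Answer: delta
bravo
echo
golf
charlie
foxtrot
golf
echo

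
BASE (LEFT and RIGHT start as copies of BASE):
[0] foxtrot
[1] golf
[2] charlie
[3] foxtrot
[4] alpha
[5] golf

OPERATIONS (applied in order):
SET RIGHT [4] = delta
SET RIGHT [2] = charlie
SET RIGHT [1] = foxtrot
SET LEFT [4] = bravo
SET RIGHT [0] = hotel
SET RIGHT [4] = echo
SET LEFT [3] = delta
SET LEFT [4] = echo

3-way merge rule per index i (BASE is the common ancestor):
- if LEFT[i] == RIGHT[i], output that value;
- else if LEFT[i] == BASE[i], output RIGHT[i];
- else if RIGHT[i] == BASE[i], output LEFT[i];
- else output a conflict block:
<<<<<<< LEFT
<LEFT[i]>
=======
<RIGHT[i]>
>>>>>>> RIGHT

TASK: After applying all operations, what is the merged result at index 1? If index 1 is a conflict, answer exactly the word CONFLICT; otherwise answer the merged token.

Final LEFT:  [foxtrot, golf, charlie, delta, echo, golf]
Final RIGHT: [hotel, foxtrot, charlie, foxtrot, echo, golf]
i=0: L=foxtrot=BASE, R=hotel -> take RIGHT -> hotel
i=1: L=golf=BASE, R=foxtrot -> take RIGHT -> foxtrot
i=2: L=charlie R=charlie -> agree -> charlie
i=3: L=delta, R=foxtrot=BASE -> take LEFT -> delta
i=4: L=echo R=echo -> agree -> echo
i=5: L=golf R=golf -> agree -> golf
Index 1 -> foxtrot

Answer: foxtrot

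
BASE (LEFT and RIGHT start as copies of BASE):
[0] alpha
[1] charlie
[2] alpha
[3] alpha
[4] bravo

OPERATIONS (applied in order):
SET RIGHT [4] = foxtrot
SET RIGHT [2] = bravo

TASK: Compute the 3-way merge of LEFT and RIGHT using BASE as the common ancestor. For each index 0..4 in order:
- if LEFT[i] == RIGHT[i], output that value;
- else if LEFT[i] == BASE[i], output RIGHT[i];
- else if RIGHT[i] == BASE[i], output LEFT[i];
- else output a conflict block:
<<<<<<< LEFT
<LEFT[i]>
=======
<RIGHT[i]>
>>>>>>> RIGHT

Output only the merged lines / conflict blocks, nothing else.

Final LEFT:  [alpha, charlie, alpha, alpha, bravo]
Final RIGHT: [alpha, charlie, bravo, alpha, foxtrot]
i=0: L=alpha R=alpha -> agree -> alpha
i=1: L=charlie R=charlie -> agree -> charlie
i=2: L=alpha=BASE, R=bravo -> take RIGHT -> bravo
i=3: L=alpha R=alpha -> agree -> alpha
i=4: L=bravo=BASE, R=foxtrot -> take RIGHT -> foxtrot

Answer: alpha
charlie
bravo
alpha
foxtrot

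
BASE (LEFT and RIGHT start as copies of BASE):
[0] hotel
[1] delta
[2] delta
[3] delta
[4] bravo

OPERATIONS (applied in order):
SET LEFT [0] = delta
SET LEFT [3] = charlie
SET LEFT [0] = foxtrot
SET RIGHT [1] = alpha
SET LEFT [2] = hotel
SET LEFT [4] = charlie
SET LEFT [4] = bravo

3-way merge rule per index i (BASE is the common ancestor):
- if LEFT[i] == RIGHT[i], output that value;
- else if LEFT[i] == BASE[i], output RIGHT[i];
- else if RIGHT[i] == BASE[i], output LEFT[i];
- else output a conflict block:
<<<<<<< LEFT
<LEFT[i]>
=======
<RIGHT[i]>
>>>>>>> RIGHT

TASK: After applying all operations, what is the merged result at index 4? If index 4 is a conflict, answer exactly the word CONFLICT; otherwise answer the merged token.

Answer: bravo

Derivation:
Final LEFT:  [foxtrot, delta, hotel, charlie, bravo]
Final RIGHT: [hotel, alpha, delta, delta, bravo]
i=0: L=foxtrot, R=hotel=BASE -> take LEFT -> foxtrot
i=1: L=delta=BASE, R=alpha -> take RIGHT -> alpha
i=2: L=hotel, R=delta=BASE -> take LEFT -> hotel
i=3: L=charlie, R=delta=BASE -> take LEFT -> charlie
i=4: L=bravo R=bravo -> agree -> bravo
Index 4 -> bravo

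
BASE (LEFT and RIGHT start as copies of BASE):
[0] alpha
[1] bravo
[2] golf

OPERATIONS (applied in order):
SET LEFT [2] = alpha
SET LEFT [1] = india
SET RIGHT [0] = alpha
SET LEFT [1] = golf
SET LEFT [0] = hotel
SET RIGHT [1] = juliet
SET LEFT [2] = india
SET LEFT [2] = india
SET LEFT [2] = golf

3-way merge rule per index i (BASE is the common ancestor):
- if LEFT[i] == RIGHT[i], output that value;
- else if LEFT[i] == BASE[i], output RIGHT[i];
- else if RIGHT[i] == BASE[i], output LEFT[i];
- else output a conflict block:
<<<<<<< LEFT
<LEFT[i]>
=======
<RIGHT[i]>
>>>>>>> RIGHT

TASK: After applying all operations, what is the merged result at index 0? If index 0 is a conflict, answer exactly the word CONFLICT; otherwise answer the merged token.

Final LEFT:  [hotel, golf, golf]
Final RIGHT: [alpha, juliet, golf]
i=0: L=hotel, R=alpha=BASE -> take LEFT -> hotel
i=1: BASE=bravo L=golf R=juliet all differ -> CONFLICT
i=2: L=golf R=golf -> agree -> golf
Index 0 -> hotel

Answer: hotel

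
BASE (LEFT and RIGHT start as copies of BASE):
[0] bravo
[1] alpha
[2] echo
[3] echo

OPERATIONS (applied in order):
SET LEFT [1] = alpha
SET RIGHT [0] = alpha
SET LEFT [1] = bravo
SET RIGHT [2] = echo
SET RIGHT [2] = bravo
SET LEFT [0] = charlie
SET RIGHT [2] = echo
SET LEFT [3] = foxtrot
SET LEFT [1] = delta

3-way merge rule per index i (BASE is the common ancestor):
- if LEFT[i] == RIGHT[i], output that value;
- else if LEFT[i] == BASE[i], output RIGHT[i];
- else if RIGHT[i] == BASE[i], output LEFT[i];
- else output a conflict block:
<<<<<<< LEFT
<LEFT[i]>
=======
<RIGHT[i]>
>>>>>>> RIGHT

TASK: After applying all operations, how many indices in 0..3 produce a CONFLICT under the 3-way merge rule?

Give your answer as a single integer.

Answer: 1

Derivation:
Final LEFT:  [charlie, delta, echo, foxtrot]
Final RIGHT: [alpha, alpha, echo, echo]
i=0: BASE=bravo L=charlie R=alpha all differ -> CONFLICT
i=1: L=delta, R=alpha=BASE -> take LEFT -> delta
i=2: L=echo R=echo -> agree -> echo
i=3: L=foxtrot, R=echo=BASE -> take LEFT -> foxtrot
Conflict count: 1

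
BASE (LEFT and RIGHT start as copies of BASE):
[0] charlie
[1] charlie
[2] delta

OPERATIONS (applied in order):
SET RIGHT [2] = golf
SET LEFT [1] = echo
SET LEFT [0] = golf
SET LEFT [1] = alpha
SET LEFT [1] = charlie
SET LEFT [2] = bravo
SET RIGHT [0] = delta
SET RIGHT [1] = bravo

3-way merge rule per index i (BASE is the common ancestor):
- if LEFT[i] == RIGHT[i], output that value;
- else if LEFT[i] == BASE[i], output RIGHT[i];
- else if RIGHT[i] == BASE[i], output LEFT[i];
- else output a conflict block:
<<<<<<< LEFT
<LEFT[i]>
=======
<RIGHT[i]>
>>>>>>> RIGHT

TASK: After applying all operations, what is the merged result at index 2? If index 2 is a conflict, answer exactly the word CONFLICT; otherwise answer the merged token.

Answer: CONFLICT

Derivation:
Final LEFT:  [golf, charlie, bravo]
Final RIGHT: [delta, bravo, golf]
i=0: BASE=charlie L=golf R=delta all differ -> CONFLICT
i=1: L=charlie=BASE, R=bravo -> take RIGHT -> bravo
i=2: BASE=delta L=bravo R=golf all differ -> CONFLICT
Index 2 -> CONFLICT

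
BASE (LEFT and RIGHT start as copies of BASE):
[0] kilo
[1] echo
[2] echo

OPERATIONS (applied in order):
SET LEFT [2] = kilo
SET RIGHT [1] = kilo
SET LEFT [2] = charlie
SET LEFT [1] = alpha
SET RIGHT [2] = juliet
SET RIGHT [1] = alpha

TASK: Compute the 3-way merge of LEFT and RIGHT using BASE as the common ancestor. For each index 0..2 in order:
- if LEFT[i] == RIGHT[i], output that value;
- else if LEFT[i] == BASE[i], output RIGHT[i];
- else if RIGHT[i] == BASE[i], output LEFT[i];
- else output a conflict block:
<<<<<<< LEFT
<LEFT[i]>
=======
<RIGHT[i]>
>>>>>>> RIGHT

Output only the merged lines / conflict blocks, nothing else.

Final LEFT:  [kilo, alpha, charlie]
Final RIGHT: [kilo, alpha, juliet]
i=0: L=kilo R=kilo -> agree -> kilo
i=1: L=alpha R=alpha -> agree -> alpha
i=2: BASE=echo L=charlie R=juliet all differ -> CONFLICT

Answer: kilo
alpha
<<<<<<< LEFT
charlie
=======
juliet
>>>>>>> RIGHT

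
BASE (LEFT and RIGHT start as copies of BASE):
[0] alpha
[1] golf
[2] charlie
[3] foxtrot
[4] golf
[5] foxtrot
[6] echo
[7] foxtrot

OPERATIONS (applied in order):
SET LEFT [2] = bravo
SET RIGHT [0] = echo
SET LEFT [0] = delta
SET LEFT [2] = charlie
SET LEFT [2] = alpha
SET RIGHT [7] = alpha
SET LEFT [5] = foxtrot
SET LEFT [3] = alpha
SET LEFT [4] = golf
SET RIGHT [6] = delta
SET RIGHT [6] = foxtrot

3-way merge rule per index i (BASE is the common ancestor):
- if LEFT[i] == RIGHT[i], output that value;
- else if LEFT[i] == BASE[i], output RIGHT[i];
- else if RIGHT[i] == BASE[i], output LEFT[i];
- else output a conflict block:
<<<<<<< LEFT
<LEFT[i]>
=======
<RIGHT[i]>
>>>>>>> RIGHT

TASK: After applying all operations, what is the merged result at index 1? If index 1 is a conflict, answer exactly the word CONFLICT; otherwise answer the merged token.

Final LEFT:  [delta, golf, alpha, alpha, golf, foxtrot, echo, foxtrot]
Final RIGHT: [echo, golf, charlie, foxtrot, golf, foxtrot, foxtrot, alpha]
i=0: BASE=alpha L=delta R=echo all differ -> CONFLICT
i=1: L=golf R=golf -> agree -> golf
i=2: L=alpha, R=charlie=BASE -> take LEFT -> alpha
i=3: L=alpha, R=foxtrot=BASE -> take LEFT -> alpha
i=4: L=golf R=golf -> agree -> golf
i=5: L=foxtrot R=foxtrot -> agree -> foxtrot
i=6: L=echo=BASE, R=foxtrot -> take RIGHT -> foxtrot
i=7: L=foxtrot=BASE, R=alpha -> take RIGHT -> alpha
Index 1 -> golf

Answer: golf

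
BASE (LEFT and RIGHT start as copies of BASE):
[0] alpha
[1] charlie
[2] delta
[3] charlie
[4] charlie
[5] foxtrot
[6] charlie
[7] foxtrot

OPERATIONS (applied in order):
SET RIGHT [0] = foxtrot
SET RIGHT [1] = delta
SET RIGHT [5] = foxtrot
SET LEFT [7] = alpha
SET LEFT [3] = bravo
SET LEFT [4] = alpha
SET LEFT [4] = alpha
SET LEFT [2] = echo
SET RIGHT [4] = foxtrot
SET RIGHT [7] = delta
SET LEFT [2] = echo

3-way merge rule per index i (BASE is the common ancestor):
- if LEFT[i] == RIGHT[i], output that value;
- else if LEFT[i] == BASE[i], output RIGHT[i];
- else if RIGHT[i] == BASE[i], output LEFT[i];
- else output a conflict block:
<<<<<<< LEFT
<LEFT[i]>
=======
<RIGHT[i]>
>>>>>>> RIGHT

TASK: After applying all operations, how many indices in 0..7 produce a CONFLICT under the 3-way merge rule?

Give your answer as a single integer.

Answer: 2

Derivation:
Final LEFT:  [alpha, charlie, echo, bravo, alpha, foxtrot, charlie, alpha]
Final RIGHT: [foxtrot, delta, delta, charlie, foxtrot, foxtrot, charlie, delta]
i=0: L=alpha=BASE, R=foxtrot -> take RIGHT -> foxtrot
i=1: L=charlie=BASE, R=delta -> take RIGHT -> delta
i=2: L=echo, R=delta=BASE -> take LEFT -> echo
i=3: L=bravo, R=charlie=BASE -> take LEFT -> bravo
i=4: BASE=charlie L=alpha R=foxtrot all differ -> CONFLICT
i=5: L=foxtrot R=foxtrot -> agree -> foxtrot
i=6: L=charlie R=charlie -> agree -> charlie
i=7: BASE=foxtrot L=alpha R=delta all differ -> CONFLICT
Conflict count: 2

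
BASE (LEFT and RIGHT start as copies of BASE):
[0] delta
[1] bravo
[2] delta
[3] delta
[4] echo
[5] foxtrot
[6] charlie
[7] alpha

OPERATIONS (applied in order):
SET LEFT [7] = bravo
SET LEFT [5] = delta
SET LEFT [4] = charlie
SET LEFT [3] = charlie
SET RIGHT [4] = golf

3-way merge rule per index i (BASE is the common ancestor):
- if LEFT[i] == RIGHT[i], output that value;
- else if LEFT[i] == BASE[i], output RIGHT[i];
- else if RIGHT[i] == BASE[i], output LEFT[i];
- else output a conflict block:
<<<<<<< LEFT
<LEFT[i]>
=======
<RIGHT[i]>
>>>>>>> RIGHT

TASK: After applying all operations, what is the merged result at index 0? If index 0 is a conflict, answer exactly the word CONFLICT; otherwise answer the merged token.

Answer: delta

Derivation:
Final LEFT:  [delta, bravo, delta, charlie, charlie, delta, charlie, bravo]
Final RIGHT: [delta, bravo, delta, delta, golf, foxtrot, charlie, alpha]
i=0: L=delta R=delta -> agree -> delta
i=1: L=bravo R=bravo -> agree -> bravo
i=2: L=delta R=delta -> agree -> delta
i=3: L=charlie, R=delta=BASE -> take LEFT -> charlie
i=4: BASE=echo L=charlie R=golf all differ -> CONFLICT
i=5: L=delta, R=foxtrot=BASE -> take LEFT -> delta
i=6: L=charlie R=charlie -> agree -> charlie
i=7: L=bravo, R=alpha=BASE -> take LEFT -> bravo
Index 0 -> delta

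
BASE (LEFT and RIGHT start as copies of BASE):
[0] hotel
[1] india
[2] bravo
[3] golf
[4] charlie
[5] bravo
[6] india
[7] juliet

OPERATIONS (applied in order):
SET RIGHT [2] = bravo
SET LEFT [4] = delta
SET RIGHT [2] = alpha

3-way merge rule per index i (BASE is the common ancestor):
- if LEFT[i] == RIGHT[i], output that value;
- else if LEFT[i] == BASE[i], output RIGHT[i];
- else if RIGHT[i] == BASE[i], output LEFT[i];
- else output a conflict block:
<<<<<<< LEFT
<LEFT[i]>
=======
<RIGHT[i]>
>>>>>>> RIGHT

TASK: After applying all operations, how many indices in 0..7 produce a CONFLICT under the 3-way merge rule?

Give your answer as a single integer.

Answer: 0

Derivation:
Final LEFT:  [hotel, india, bravo, golf, delta, bravo, india, juliet]
Final RIGHT: [hotel, india, alpha, golf, charlie, bravo, india, juliet]
i=0: L=hotel R=hotel -> agree -> hotel
i=1: L=india R=india -> agree -> india
i=2: L=bravo=BASE, R=alpha -> take RIGHT -> alpha
i=3: L=golf R=golf -> agree -> golf
i=4: L=delta, R=charlie=BASE -> take LEFT -> delta
i=5: L=bravo R=bravo -> agree -> bravo
i=6: L=india R=india -> agree -> india
i=7: L=juliet R=juliet -> agree -> juliet
Conflict count: 0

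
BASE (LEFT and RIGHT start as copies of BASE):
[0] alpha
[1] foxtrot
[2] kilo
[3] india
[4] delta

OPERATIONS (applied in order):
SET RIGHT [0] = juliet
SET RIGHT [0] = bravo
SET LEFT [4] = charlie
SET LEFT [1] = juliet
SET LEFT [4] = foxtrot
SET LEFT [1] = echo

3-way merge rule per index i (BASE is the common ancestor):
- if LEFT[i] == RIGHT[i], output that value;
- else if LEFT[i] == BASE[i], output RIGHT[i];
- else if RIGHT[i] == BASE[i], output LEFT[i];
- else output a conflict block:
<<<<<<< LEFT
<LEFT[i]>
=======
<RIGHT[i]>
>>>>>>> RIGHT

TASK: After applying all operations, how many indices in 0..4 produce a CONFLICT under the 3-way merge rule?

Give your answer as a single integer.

Answer: 0

Derivation:
Final LEFT:  [alpha, echo, kilo, india, foxtrot]
Final RIGHT: [bravo, foxtrot, kilo, india, delta]
i=0: L=alpha=BASE, R=bravo -> take RIGHT -> bravo
i=1: L=echo, R=foxtrot=BASE -> take LEFT -> echo
i=2: L=kilo R=kilo -> agree -> kilo
i=3: L=india R=india -> agree -> india
i=4: L=foxtrot, R=delta=BASE -> take LEFT -> foxtrot
Conflict count: 0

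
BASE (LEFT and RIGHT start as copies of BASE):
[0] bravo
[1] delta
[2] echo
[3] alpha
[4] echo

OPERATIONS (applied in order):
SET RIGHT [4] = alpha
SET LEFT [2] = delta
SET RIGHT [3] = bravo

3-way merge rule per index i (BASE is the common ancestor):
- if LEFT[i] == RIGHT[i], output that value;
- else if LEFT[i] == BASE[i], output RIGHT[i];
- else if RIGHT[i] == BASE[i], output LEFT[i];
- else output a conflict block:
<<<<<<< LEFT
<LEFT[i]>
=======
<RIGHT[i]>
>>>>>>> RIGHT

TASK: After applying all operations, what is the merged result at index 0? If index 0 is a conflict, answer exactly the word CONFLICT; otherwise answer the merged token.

Final LEFT:  [bravo, delta, delta, alpha, echo]
Final RIGHT: [bravo, delta, echo, bravo, alpha]
i=0: L=bravo R=bravo -> agree -> bravo
i=1: L=delta R=delta -> agree -> delta
i=2: L=delta, R=echo=BASE -> take LEFT -> delta
i=3: L=alpha=BASE, R=bravo -> take RIGHT -> bravo
i=4: L=echo=BASE, R=alpha -> take RIGHT -> alpha
Index 0 -> bravo

Answer: bravo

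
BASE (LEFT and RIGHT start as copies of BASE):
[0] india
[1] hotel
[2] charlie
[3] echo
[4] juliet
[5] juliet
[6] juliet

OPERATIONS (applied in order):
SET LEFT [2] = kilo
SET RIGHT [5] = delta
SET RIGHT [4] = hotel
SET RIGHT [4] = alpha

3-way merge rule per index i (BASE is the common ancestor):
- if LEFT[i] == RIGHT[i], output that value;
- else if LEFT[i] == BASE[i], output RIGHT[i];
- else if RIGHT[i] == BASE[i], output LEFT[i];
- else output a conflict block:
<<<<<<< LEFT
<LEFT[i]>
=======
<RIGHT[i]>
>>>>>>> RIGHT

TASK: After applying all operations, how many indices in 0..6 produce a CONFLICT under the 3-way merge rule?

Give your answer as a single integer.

Answer: 0

Derivation:
Final LEFT:  [india, hotel, kilo, echo, juliet, juliet, juliet]
Final RIGHT: [india, hotel, charlie, echo, alpha, delta, juliet]
i=0: L=india R=india -> agree -> india
i=1: L=hotel R=hotel -> agree -> hotel
i=2: L=kilo, R=charlie=BASE -> take LEFT -> kilo
i=3: L=echo R=echo -> agree -> echo
i=4: L=juliet=BASE, R=alpha -> take RIGHT -> alpha
i=5: L=juliet=BASE, R=delta -> take RIGHT -> delta
i=6: L=juliet R=juliet -> agree -> juliet
Conflict count: 0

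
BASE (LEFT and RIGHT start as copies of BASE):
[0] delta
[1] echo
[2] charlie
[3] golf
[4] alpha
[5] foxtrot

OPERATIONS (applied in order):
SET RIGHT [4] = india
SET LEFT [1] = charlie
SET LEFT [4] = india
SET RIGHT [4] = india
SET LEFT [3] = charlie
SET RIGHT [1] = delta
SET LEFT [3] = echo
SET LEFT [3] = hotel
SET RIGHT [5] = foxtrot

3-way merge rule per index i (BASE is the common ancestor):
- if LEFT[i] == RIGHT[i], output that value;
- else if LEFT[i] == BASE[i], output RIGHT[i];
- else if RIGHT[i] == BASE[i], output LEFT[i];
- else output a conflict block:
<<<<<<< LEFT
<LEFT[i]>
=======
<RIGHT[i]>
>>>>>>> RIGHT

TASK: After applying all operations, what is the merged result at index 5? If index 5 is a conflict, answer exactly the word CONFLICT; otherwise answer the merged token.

Final LEFT:  [delta, charlie, charlie, hotel, india, foxtrot]
Final RIGHT: [delta, delta, charlie, golf, india, foxtrot]
i=0: L=delta R=delta -> agree -> delta
i=1: BASE=echo L=charlie R=delta all differ -> CONFLICT
i=2: L=charlie R=charlie -> agree -> charlie
i=3: L=hotel, R=golf=BASE -> take LEFT -> hotel
i=4: L=india R=india -> agree -> india
i=5: L=foxtrot R=foxtrot -> agree -> foxtrot
Index 5 -> foxtrot

Answer: foxtrot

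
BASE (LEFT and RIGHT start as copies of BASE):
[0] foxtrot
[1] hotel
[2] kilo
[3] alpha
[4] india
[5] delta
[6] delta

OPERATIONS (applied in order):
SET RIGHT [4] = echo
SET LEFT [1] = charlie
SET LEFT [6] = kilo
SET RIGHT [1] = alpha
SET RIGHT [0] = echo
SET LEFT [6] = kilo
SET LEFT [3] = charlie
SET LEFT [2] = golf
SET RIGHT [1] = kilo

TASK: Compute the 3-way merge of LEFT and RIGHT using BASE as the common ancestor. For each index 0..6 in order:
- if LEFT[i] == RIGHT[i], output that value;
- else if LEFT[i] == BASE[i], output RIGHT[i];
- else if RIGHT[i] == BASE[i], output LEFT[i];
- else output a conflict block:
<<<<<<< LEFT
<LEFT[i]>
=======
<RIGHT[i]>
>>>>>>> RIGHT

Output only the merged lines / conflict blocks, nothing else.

Final LEFT:  [foxtrot, charlie, golf, charlie, india, delta, kilo]
Final RIGHT: [echo, kilo, kilo, alpha, echo, delta, delta]
i=0: L=foxtrot=BASE, R=echo -> take RIGHT -> echo
i=1: BASE=hotel L=charlie R=kilo all differ -> CONFLICT
i=2: L=golf, R=kilo=BASE -> take LEFT -> golf
i=3: L=charlie, R=alpha=BASE -> take LEFT -> charlie
i=4: L=india=BASE, R=echo -> take RIGHT -> echo
i=5: L=delta R=delta -> agree -> delta
i=6: L=kilo, R=delta=BASE -> take LEFT -> kilo

Answer: echo
<<<<<<< LEFT
charlie
=======
kilo
>>>>>>> RIGHT
golf
charlie
echo
delta
kilo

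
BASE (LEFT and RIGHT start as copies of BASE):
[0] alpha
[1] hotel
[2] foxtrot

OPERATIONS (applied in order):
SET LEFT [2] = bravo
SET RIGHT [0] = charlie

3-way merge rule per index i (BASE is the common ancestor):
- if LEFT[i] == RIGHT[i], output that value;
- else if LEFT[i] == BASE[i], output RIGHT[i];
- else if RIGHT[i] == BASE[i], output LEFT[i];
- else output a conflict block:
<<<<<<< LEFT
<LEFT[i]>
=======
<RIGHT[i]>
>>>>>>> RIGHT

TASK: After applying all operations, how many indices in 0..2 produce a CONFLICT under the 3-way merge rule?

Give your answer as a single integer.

Final LEFT:  [alpha, hotel, bravo]
Final RIGHT: [charlie, hotel, foxtrot]
i=0: L=alpha=BASE, R=charlie -> take RIGHT -> charlie
i=1: L=hotel R=hotel -> agree -> hotel
i=2: L=bravo, R=foxtrot=BASE -> take LEFT -> bravo
Conflict count: 0

Answer: 0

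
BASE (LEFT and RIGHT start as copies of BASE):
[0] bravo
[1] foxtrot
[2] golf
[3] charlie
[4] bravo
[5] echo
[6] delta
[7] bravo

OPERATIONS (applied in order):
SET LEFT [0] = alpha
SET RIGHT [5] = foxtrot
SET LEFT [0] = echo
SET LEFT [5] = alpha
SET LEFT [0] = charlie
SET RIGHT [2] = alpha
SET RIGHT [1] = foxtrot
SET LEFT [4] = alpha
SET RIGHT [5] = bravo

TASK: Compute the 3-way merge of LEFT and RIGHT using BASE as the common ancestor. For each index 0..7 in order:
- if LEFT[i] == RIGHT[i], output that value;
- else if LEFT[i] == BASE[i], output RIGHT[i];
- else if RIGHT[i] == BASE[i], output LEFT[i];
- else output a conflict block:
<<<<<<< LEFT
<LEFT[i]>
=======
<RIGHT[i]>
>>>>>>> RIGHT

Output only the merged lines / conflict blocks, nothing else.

Answer: charlie
foxtrot
alpha
charlie
alpha
<<<<<<< LEFT
alpha
=======
bravo
>>>>>>> RIGHT
delta
bravo

Derivation:
Final LEFT:  [charlie, foxtrot, golf, charlie, alpha, alpha, delta, bravo]
Final RIGHT: [bravo, foxtrot, alpha, charlie, bravo, bravo, delta, bravo]
i=0: L=charlie, R=bravo=BASE -> take LEFT -> charlie
i=1: L=foxtrot R=foxtrot -> agree -> foxtrot
i=2: L=golf=BASE, R=alpha -> take RIGHT -> alpha
i=3: L=charlie R=charlie -> agree -> charlie
i=4: L=alpha, R=bravo=BASE -> take LEFT -> alpha
i=5: BASE=echo L=alpha R=bravo all differ -> CONFLICT
i=6: L=delta R=delta -> agree -> delta
i=7: L=bravo R=bravo -> agree -> bravo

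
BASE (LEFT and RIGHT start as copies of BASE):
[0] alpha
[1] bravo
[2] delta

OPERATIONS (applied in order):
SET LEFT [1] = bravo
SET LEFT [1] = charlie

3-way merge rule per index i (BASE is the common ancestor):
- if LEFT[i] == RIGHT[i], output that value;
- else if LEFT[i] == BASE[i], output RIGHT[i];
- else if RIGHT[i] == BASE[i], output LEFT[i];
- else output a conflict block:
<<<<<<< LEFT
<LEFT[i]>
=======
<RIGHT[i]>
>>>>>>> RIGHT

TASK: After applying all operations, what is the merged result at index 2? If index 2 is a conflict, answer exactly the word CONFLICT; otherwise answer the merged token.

Answer: delta

Derivation:
Final LEFT:  [alpha, charlie, delta]
Final RIGHT: [alpha, bravo, delta]
i=0: L=alpha R=alpha -> agree -> alpha
i=1: L=charlie, R=bravo=BASE -> take LEFT -> charlie
i=2: L=delta R=delta -> agree -> delta
Index 2 -> delta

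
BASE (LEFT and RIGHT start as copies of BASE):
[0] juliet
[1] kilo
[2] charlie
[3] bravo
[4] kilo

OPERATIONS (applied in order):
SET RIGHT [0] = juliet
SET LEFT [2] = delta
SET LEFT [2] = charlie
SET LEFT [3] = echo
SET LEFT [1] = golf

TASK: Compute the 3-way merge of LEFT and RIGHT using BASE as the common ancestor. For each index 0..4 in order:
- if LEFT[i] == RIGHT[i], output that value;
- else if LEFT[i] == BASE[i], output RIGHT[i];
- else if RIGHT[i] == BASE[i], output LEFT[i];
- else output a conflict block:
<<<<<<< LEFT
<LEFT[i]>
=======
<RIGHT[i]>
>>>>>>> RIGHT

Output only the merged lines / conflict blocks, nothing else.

Answer: juliet
golf
charlie
echo
kilo

Derivation:
Final LEFT:  [juliet, golf, charlie, echo, kilo]
Final RIGHT: [juliet, kilo, charlie, bravo, kilo]
i=0: L=juliet R=juliet -> agree -> juliet
i=1: L=golf, R=kilo=BASE -> take LEFT -> golf
i=2: L=charlie R=charlie -> agree -> charlie
i=3: L=echo, R=bravo=BASE -> take LEFT -> echo
i=4: L=kilo R=kilo -> agree -> kilo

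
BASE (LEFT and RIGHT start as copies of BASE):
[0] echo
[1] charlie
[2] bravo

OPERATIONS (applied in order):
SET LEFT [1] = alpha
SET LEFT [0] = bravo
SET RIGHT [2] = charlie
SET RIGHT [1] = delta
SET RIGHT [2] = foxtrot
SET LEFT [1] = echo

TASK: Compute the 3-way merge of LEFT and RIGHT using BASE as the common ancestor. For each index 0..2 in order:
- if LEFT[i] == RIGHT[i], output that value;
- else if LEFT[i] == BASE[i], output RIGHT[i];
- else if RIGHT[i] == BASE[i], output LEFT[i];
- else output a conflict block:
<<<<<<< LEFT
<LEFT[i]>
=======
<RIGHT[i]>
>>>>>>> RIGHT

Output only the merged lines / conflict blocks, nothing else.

Answer: bravo
<<<<<<< LEFT
echo
=======
delta
>>>>>>> RIGHT
foxtrot

Derivation:
Final LEFT:  [bravo, echo, bravo]
Final RIGHT: [echo, delta, foxtrot]
i=0: L=bravo, R=echo=BASE -> take LEFT -> bravo
i=1: BASE=charlie L=echo R=delta all differ -> CONFLICT
i=2: L=bravo=BASE, R=foxtrot -> take RIGHT -> foxtrot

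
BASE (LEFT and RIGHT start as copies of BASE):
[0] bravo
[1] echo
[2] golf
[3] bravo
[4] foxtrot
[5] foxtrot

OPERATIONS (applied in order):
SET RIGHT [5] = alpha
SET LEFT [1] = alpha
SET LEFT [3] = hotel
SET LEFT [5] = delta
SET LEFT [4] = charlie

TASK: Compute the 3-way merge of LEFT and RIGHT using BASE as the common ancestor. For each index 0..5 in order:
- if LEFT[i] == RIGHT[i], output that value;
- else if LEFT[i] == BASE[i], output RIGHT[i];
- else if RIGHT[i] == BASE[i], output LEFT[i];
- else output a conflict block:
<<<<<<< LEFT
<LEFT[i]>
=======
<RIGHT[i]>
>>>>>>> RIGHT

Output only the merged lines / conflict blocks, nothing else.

Final LEFT:  [bravo, alpha, golf, hotel, charlie, delta]
Final RIGHT: [bravo, echo, golf, bravo, foxtrot, alpha]
i=0: L=bravo R=bravo -> agree -> bravo
i=1: L=alpha, R=echo=BASE -> take LEFT -> alpha
i=2: L=golf R=golf -> agree -> golf
i=3: L=hotel, R=bravo=BASE -> take LEFT -> hotel
i=4: L=charlie, R=foxtrot=BASE -> take LEFT -> charlie
i=5: BASE=foxtrot L=delta R=alpha all differ -> CONFLICT

Answer: bravo
alpha
golf
hotel
charlie
<<<<<<< LEFT
delta
=======
alpha
>>>>>>> RIGHT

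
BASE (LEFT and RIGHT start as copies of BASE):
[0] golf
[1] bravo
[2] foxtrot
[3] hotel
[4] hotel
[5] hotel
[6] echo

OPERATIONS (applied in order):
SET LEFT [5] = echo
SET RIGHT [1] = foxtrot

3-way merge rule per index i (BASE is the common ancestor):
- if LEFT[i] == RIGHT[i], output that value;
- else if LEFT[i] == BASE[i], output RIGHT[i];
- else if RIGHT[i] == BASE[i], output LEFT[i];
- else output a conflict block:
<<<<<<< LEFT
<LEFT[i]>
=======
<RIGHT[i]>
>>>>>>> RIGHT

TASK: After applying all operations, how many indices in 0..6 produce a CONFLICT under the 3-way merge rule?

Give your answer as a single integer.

Final LEFT:  [golf, bravo, foxtrot, hotel, hotel, echo, echo]
Final RIGHT: [golf, foxtrot, foxtrot, hotel, hotel, hotel, echo]
i=0: L=golf R=golf -> agree -> golf
i=1: L=bravo=BASE, R=foxtrot -> take RIGHT -> foxtrot
i=2: L=foxtrot R=foxtrot -> agree -> foxtrot
i=3: L=hotel R=hotel -> agree -> hotel
i=4: L=hotel R=hotel -> agree -> hotel
i=5: L=echo, R=hotel=BASE -> take LEFT -> echo
i=6: L=echo R=echo -> agree -> echo
Conflict count: 0

Answer: 0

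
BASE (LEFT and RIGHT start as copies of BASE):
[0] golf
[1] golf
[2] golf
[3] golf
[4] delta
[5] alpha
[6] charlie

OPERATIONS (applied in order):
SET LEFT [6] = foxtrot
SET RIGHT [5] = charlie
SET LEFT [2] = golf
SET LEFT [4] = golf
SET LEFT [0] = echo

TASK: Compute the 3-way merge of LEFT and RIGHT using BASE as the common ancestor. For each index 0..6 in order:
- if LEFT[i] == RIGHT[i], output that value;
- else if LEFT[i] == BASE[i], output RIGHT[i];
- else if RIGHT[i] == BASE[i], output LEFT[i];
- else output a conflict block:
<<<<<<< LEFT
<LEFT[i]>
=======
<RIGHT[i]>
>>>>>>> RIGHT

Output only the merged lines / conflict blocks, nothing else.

Answer: echo
golf
golf
golf
golf
charlie
foxtrot

Derivation:
Final LEFT:  [echo, golf, golf, golf, golf, alpha, foxtrot]
Final RIGHT: [golf, golf, golf, golf, delta, charlie, charlie]
i=0: L=echo, R=golf=BASE -> take LEFT -> echo
i=1: L=golf R=golf -> agree -> golf
i=2: L=golf R=golf -> agree -> golf
i=3: L=golf R=golf -> agree -> golf
i=4: L=golf, R=delta=BASE -> take LEFT -> golf
i=5: L=alpha=BASE, R=charlie -> take RIGHT -> charlie
i=6: L=foxtrot, R=charlie=BASE -> take LEFT -> foxtrot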